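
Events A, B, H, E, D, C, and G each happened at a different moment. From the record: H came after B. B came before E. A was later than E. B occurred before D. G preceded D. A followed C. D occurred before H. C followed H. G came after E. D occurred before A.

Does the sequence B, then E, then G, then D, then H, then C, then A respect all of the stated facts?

Check each stated constraint against the proposed order — e.g. B is ahead of H; E is ahead of A. Every pair is in the required order; nothing is violated.

yes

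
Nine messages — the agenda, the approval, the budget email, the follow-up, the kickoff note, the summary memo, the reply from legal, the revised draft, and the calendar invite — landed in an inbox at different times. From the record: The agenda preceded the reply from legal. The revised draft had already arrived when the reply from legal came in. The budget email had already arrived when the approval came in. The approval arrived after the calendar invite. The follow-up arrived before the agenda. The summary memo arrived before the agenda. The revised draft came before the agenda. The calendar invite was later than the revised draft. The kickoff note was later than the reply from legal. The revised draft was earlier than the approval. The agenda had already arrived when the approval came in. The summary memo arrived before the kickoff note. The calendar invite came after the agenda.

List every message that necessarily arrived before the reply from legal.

the agenda, the follow-up, the revised draft, the summary memo

Directly stated before the reply from legal: the agenda and the revised draft.
The follow-up reaches the reply from legal via the follow-up → the agenda → the reply from legal.
The summary memo reaches the reply from legal via the summary memo → the agenda → the reply from legal.
No chain forces the calendar invite (or any of the others) ahead of the reply from legal.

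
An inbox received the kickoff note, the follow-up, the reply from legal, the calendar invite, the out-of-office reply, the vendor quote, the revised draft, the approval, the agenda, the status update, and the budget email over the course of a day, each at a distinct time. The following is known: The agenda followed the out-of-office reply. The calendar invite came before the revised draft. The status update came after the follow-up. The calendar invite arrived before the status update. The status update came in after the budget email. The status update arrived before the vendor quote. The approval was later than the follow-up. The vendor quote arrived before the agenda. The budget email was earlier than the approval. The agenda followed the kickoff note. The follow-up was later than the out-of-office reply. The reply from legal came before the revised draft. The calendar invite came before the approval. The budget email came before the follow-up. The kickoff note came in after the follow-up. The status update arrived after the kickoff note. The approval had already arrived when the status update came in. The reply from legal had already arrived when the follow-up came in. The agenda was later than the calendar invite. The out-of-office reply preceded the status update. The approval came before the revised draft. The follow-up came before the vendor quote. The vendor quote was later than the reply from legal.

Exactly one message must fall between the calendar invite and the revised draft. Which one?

Tracing the constraints gives the calendar invite → the approval → the revised draft, so the approval sits after the calendar invite and before the revised draft.
No other message is forced both after the calendar invite and before the revised draft.

the approval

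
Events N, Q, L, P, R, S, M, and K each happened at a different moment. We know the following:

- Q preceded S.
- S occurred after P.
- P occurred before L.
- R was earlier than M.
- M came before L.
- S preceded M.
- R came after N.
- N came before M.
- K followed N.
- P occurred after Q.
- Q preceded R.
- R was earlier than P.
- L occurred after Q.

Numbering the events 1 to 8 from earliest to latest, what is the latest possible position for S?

6

S must come before L and M — 2 events forced after it.
Everything else can be placed before S in some valid order, so S can sit as late as position 8 − 2 = 6.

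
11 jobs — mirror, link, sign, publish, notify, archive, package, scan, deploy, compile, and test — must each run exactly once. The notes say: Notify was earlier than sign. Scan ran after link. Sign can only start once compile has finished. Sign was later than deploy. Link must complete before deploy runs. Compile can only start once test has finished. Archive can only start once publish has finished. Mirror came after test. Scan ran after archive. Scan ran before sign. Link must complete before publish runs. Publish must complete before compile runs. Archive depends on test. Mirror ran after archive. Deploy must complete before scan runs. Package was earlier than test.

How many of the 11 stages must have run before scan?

6

Directly stated before scan: archive, deploy, and link.
Package reaches scan via package → test → archive → scan.
Publish reaches scan via publish → archive → scan.
Test reaches scan via test → archive → scan.
No chain forces compile (or any of the others) ahead of scan.
That's archive, deploy, link, package, publish, and test — 6 in all.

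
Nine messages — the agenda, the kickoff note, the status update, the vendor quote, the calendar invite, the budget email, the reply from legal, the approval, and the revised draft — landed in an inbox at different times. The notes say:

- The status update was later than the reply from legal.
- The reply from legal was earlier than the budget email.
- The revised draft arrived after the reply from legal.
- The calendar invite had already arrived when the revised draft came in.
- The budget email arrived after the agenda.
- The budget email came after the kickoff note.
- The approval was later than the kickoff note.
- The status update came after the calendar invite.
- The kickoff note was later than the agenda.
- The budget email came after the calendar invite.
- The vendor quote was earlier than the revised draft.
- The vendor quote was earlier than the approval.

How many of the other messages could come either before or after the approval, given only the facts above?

Forced before the approval: the agenda, the kickoff note, and the vendor quote.
That leaves the budget email, the calendar invite, the reply from legal, the revised draft, and the status update with no forced order relative to the approval — 5.

5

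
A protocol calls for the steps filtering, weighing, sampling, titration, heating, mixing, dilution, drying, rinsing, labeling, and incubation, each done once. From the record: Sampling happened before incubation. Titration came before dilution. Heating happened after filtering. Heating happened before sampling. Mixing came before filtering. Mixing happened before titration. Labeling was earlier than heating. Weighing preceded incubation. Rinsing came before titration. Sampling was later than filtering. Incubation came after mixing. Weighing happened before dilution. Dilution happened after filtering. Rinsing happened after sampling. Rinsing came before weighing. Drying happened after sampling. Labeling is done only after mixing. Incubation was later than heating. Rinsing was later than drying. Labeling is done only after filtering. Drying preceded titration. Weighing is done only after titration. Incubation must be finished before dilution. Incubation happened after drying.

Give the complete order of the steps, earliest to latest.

The constraints fix every adjacent pair, so only one ordering works:
mixing → filtering → labeling → heating → sampling → drying → rinsing → titration → weighing → incubation → dilution.

mixing, filtering, labeling, heating, sampling, drying, rinsing, titration, weighing, incubation, dilution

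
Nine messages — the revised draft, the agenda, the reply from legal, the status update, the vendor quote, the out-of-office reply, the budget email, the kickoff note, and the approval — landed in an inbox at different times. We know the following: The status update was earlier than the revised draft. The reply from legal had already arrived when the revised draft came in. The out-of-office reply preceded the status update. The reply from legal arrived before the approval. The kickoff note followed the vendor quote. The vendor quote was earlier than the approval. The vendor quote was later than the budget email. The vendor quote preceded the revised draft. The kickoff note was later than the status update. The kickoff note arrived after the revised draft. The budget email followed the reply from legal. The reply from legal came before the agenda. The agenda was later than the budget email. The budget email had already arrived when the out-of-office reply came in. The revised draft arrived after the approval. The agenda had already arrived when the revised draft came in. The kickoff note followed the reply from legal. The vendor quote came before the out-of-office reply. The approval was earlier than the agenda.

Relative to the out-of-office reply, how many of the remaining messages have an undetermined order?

2

Forced before the out-of-office reply: the budget email, the reply from legal, and the vendor quote; forced after the out-of-office reply: the kickoff note, the revised draft, and the status update.
That leaves the agenda and the approval with no forced order relative to the out-of-office reply — 2.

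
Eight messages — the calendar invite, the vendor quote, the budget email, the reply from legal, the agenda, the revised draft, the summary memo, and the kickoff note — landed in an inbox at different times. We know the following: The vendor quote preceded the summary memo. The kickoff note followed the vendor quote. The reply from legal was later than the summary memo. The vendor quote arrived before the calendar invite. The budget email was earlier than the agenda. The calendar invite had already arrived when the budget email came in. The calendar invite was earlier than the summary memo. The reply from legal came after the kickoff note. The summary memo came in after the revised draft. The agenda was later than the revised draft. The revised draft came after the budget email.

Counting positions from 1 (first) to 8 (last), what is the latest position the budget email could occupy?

4

The budget email must come before the agenda, the reply from legal, the revised draft, and the summary memo — 4 messages forced after it.
Everything else can be placed before the budget email in some valid order, so the budget email can sit as late as position 8 − 4 = 4.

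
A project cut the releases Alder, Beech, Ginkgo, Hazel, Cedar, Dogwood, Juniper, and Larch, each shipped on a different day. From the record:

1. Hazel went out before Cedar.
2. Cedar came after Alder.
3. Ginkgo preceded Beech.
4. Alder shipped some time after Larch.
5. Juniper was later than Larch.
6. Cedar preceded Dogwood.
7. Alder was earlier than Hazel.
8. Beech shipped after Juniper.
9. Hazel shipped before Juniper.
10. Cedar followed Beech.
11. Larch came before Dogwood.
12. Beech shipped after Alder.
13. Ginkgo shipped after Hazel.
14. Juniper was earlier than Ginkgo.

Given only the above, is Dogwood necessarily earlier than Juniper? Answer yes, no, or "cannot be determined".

no

Tracing the constraints gives Juniper → Beech → Cedar → Dogwood, so Juniper must come before Dogwood.
That means Dogwood cannot be before Juniper.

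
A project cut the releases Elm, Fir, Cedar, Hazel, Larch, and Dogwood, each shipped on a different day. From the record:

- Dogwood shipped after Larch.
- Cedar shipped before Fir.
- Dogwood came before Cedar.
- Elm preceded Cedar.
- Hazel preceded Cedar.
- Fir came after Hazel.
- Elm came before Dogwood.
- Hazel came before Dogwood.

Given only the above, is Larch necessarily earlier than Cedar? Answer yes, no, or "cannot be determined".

Chain the constraints: Larch → Dogwood → Cedar. Each link is directly stated, so Larch comes before Cedar.

yes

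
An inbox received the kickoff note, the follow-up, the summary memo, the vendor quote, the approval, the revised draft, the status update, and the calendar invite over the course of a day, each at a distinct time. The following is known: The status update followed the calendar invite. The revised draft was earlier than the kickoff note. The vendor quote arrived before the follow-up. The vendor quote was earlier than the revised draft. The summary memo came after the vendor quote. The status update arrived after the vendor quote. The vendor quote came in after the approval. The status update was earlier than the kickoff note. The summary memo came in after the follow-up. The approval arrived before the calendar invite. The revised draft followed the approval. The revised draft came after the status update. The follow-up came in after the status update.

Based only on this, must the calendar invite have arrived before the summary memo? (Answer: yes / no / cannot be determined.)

yes

Chain the constraints: the calendar invite → the status update → the follow-up → the summary memo. Each link is directly stated, so the calendar invite comes before the summary memo.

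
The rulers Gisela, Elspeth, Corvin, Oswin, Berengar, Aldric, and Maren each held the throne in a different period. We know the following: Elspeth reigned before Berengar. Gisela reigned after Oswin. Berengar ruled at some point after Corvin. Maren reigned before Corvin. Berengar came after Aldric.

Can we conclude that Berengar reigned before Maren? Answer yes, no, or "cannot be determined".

Tracing the constraints gives Maren → Corvin → Berengar, so Maren must come before Berengar.
That means Berengar cannot be before Maren.

no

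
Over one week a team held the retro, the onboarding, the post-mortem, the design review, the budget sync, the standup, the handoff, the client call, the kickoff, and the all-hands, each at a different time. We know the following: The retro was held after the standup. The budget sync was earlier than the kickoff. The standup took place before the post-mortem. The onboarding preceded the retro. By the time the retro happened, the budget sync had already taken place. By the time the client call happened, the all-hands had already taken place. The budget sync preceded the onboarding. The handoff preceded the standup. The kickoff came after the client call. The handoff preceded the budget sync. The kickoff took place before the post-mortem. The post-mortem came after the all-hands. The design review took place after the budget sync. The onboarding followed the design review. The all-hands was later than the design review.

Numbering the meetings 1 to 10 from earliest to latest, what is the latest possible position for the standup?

The standup must come before the post-mortem and the retro — 2 meetings forced after it.
Everything else can be placed before the standup in some valid order, so the standup can sit as late as position 10 − 2 = 8.

8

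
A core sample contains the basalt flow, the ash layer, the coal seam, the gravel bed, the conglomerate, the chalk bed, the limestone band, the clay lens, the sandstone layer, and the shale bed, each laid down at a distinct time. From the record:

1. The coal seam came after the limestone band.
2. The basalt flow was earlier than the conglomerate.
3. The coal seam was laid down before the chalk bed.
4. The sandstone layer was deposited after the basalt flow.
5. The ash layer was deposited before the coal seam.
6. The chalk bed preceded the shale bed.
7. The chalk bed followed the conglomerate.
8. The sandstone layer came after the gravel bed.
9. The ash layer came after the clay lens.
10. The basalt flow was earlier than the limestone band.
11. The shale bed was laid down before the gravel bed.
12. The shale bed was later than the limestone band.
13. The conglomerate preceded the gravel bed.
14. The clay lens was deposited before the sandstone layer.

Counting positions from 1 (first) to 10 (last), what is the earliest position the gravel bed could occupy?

The ash layer, the basalt flow, the chalk bed, the clay lens, the coal seam, the conglomerate, the limestone band, and the shale bed must all come before the gravel bed — 8 forced predecessors.
Nothing else is forced ahead of the gravel bed, so its earliest slot is position 8 + 1 = 9.

9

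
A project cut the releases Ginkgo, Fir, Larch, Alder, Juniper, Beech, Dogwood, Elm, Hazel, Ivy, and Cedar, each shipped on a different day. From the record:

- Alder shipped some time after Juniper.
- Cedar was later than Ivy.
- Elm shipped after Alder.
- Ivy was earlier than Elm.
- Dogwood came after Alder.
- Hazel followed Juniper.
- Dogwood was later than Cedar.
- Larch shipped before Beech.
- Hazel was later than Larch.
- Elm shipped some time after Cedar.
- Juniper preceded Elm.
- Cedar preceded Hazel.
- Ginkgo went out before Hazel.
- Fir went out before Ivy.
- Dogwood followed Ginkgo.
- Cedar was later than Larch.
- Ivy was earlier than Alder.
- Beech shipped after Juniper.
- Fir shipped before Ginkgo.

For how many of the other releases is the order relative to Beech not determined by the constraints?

Forced before Beech: Juniper and Larch.
That leaves Alder, Cedar, Dogwood, Elm, Fir, Ginkgo, Hazel, and Ivy with no forced order relative to Beech — 8.

8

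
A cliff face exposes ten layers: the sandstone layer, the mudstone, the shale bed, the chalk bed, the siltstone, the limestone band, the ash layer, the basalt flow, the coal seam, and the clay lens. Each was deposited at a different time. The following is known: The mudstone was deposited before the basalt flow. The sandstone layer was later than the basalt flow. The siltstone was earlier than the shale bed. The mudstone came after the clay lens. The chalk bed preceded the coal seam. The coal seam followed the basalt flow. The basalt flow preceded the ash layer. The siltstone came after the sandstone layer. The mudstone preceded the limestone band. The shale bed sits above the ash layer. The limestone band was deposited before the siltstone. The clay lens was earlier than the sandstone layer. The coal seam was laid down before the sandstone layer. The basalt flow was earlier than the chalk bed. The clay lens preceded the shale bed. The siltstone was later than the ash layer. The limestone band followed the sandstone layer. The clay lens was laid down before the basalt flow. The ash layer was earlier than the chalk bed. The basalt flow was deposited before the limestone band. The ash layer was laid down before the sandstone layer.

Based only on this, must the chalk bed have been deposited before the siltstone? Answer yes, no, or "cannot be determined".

Chain the constraints: the chalk bed → the coal seam → the sandstone layer → the siltstone. Each link is directly stated, so the chalk bed comes before the siltstone.

yes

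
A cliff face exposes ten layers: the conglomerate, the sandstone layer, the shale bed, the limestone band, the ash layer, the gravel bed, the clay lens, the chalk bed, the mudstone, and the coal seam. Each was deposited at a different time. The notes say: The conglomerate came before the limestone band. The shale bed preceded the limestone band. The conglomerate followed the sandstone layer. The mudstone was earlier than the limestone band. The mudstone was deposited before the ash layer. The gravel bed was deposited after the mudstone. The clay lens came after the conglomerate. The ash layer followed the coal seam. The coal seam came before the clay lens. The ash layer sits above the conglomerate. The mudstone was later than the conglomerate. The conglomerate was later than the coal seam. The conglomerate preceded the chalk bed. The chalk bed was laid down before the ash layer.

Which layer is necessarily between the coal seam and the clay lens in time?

the conglomerate

Tracing the constraints gives the coal seam → the conglomerate → the clay lens, so the conglomerate sits after the coal seam and before the clay lens.
No other layer is forced both after the coal seam and before the clay lens.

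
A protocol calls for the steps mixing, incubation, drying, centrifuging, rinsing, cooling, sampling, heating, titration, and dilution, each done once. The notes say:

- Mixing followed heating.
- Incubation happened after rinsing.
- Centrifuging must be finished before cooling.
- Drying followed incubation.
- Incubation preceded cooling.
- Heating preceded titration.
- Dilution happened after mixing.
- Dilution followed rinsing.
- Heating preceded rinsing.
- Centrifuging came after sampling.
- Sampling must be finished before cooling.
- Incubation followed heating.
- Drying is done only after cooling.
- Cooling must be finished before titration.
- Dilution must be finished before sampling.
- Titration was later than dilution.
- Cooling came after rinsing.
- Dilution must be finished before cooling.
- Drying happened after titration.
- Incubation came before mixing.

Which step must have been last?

Every other step has a chain of constraints placing it before drying, so drying is last.

drying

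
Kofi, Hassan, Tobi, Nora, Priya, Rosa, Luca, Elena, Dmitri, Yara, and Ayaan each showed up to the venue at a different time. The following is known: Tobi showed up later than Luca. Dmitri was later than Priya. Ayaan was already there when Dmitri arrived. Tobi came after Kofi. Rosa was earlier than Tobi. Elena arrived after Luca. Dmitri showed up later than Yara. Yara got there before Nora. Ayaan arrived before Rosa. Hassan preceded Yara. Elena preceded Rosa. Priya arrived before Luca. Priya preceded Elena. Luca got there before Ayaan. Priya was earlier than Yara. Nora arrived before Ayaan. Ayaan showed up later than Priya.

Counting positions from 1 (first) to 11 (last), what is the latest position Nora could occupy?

Nora must come before Ayaan, Dmitri, Rosa, and Tobi — 4 guests forced after them.
Everything else can be placed before Nora in some valid order, so Nora can sit as late as position 11 − 4 = 7.

7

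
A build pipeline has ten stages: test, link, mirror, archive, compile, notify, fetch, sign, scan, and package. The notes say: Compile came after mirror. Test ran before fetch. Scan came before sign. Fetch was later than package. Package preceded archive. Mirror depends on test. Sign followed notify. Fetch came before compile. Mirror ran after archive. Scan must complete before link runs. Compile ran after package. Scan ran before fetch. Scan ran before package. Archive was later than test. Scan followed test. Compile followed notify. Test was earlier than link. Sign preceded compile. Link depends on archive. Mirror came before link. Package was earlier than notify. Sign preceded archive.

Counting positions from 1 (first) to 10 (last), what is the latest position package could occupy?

Package must come before archive, compile, fetch, link, mirror, notify, and sign — 7 stages forced after it.
Everything else can be placed before package in some valid order, so package can sit as late as position 10 − 7 = 3.

3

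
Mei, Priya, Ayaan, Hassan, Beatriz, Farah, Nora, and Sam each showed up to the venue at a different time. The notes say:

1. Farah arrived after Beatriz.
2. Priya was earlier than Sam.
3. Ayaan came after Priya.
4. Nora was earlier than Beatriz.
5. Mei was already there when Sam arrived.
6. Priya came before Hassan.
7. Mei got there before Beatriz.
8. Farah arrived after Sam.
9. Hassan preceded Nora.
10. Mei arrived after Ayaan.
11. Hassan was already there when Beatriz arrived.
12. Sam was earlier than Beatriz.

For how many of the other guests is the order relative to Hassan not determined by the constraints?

3

Forced before Hassan: Priya; forced after Hassan: Beatriz, Farah, and Nora.
That leaves Ayaan, Mei, and Sam with no forced order relative to Hassan — 3.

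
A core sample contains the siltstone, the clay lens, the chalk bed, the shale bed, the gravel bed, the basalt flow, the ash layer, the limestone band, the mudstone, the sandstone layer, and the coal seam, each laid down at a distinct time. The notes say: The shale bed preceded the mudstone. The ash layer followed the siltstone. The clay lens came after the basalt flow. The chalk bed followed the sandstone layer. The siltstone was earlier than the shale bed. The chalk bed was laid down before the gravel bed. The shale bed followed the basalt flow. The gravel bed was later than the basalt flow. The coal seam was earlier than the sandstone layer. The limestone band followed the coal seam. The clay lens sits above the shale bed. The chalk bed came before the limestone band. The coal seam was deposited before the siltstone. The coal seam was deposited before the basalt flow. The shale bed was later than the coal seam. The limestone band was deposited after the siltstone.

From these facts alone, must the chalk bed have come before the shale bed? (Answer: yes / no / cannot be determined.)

No chain of stated constraints runs from the chalk bed to the shale bed, and none runs from the shale bed to the chalk bed either.
So the relative order of the chalk bed and the shale bed is not fixed by the given facts.

cannot be determined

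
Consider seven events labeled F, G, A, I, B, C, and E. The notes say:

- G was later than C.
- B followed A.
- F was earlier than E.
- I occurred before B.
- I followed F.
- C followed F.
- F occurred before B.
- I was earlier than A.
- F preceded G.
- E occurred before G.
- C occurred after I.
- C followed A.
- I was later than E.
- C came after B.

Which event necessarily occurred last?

Every other event has a chain of constraints placing it before G, so G is last.

G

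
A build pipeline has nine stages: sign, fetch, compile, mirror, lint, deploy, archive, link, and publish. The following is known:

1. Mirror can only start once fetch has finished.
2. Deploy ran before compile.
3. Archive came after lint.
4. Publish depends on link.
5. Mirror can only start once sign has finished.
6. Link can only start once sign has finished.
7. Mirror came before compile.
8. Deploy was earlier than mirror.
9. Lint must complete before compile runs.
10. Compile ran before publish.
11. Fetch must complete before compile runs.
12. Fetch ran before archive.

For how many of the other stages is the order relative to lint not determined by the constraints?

Forced after lint: archive, compile, and publish.
That leaves deploy, fetch, link, mirror, and sign with no forced order relative to lint — 5.

5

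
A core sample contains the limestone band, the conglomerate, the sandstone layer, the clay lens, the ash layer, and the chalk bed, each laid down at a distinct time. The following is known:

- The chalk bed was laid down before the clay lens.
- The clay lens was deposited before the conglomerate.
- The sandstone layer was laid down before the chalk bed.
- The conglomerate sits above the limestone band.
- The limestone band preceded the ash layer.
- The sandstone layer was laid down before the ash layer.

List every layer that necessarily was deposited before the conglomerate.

the chalk bed, the clay lens, the limestone band, the sandstone layer

Directly stated before the conglomerate: the clay lens and the limestone band.
The chalk bed reaches the conglomerate via the chalk bed → the clay lens → the conglomerate.
The sandstone layer reaches the conglomerate via the sandstone layer → the chalk bed → the clay lens → the conglomerate.
No chain forces the ash layer ahead of the conglomerate.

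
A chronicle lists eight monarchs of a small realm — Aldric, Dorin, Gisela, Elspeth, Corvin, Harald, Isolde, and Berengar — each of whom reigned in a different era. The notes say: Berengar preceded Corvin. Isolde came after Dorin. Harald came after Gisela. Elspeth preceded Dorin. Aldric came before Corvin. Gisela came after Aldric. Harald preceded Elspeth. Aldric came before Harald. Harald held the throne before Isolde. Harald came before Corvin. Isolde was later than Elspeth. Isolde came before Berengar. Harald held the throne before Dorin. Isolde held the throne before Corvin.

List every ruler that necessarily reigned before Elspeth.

Aldric, Gisela, Harald

Directly stated before Elspeth: Harald.
Aldric reaches Elspeth via Aldric → Harald → Elspeth.
Gisela reaches Elspeth via Gisela → Harald → Elspeth.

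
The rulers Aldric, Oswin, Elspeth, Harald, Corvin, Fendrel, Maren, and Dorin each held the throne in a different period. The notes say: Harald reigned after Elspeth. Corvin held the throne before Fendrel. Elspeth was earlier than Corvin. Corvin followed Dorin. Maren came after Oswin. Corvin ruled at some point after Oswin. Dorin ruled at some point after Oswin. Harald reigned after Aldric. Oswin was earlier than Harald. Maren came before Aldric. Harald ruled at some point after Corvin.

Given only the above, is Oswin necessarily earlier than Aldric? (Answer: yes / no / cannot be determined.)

Chain the constraints: Oswin → Maren → Aldric. Each link is directly stated, so Oswin comes before Aldric.

yes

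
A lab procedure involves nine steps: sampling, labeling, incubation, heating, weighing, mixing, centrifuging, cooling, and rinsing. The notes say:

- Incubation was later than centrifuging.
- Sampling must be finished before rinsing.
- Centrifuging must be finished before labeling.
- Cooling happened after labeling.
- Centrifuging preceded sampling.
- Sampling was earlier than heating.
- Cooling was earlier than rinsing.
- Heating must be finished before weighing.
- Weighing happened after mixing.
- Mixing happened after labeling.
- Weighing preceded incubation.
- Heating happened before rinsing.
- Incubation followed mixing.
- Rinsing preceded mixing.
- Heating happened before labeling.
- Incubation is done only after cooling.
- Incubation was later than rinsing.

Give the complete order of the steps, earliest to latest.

centrifuging, sampling, heating, labeling, cooling, rinsing, mixing, weighing, incubation

The constraints fix every adjacent pair, so only one ordering works:
centrifuging → sampling → heating → labeling → cooling → rinsing → mixing → weighing → incubation.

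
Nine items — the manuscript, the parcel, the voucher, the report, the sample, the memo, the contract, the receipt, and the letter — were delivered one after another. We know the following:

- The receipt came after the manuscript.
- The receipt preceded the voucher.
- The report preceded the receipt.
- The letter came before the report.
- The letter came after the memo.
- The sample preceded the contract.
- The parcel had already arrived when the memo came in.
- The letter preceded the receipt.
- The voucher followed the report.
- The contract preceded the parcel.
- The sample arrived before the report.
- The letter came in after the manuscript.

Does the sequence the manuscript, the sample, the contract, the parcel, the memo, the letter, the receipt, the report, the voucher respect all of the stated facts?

The constraints require the report before the receipt, but in the proposed sequence the receipt appears ahead of the report. That one violation is enough.

no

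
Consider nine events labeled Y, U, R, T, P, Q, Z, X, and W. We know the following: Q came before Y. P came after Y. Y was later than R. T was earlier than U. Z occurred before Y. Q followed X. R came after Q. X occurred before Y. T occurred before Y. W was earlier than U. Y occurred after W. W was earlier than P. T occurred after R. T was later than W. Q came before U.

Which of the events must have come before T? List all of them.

Q, R, W, X

Directly stated before T: R and W.
Q reaches T via Q → R → T.
X reaches T via X → Q → R → T.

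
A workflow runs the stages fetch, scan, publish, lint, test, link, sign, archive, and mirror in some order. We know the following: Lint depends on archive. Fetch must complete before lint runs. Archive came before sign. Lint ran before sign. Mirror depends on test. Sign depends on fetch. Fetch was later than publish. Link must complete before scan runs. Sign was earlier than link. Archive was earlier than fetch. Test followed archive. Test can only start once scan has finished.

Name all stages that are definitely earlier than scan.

Directly stated before scan: link.
Archive reaches scan via archive → sign → link → scan.
Fetch reaches scan via fetch → sign → link → scan.
Lint reaches scan via lint → sign → link → scan.
Likewise publish and sign each reach scan by chaining the stated constraints.
No chain forces test (or any of the others) ahead of scan.

archive, fetch, link, lint, publish, sign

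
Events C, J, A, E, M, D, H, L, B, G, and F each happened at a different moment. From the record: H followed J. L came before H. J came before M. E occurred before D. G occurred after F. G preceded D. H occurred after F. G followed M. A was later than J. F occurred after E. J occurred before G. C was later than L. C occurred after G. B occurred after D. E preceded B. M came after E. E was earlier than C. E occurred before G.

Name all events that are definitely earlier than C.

Directly stated before C: E, G, and L.
F reaches C via F → G → C.
J reaches C via J → G → C.
M reaches C via M → G → C.
No chain forces H (or any of the others) ahead of C.

E, F, G, J, L, M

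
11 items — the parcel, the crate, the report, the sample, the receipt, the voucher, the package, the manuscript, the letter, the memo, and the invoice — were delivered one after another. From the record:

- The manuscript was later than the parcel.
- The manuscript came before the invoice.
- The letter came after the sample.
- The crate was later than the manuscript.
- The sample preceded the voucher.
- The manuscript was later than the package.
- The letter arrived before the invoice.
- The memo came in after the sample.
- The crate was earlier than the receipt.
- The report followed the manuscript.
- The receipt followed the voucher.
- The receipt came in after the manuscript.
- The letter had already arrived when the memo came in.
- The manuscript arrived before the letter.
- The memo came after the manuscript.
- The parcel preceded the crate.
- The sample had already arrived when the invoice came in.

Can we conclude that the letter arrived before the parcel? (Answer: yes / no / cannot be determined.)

no

Tracing the constraints gives the parcel → the manuscript → the letter, so the parcel must come before the letter.
That means the letter cannot be before the parcel.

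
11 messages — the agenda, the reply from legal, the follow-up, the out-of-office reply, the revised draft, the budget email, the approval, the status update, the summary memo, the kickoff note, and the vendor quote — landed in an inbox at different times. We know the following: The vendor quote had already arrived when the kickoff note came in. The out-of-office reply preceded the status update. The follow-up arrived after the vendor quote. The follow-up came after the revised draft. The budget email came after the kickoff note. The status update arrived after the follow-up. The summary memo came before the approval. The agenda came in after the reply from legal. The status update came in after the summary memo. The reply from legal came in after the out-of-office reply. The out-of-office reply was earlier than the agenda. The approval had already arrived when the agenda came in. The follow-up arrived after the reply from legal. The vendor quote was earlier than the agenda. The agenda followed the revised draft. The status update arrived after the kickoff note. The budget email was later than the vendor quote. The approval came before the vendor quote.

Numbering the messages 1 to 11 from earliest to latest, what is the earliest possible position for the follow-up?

7

The approval, the out-of-office reply, the reply from legal, the revised draft, the summary memo, and the vendor quote must all come before the follow-up — 6 forced predecessors.
Nothing else is forced ahead of the follow-up, so its earliest slot is position 6 + 1 = 7.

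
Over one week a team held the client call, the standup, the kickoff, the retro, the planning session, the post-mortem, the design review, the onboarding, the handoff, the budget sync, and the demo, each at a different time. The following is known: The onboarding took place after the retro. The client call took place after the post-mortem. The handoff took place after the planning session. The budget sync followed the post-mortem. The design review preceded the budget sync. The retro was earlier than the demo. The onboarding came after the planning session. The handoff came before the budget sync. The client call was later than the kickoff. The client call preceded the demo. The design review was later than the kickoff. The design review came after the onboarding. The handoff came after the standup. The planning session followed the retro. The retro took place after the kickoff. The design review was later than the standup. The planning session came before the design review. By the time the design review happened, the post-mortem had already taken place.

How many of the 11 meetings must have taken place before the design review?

Directly stated before the design review: the kickoff, the onboarding, the planning session, the post-mortem, and the standup.
The retro reaches the design review via the retro → the planning session → the design review.
No chain forces the budget sync (or any of the others) ahead of the design review.
That's the kickoff, the onboarding, the planning session, the post-mortem, the retro, and the standup — 6 in all.

6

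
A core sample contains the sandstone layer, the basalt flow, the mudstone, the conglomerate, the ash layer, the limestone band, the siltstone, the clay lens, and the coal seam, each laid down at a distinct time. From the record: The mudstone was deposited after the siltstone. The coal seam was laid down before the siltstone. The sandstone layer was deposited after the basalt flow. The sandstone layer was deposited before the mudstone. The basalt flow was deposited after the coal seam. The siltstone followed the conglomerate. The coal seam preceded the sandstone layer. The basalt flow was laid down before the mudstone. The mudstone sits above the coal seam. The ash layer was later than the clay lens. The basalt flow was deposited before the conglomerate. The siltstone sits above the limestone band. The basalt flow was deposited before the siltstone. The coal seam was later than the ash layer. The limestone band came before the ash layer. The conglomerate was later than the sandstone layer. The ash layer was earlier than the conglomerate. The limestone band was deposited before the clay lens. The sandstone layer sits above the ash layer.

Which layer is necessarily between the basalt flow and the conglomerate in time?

Tracing the constraints gives the basalt flow → the sandstone layer → the conglomerate, so the sandstone layer sits after the basalt flow and before the conglomerate.
No other layer is forced both after the basalt flow and before the conglomerate.

the sandstone layer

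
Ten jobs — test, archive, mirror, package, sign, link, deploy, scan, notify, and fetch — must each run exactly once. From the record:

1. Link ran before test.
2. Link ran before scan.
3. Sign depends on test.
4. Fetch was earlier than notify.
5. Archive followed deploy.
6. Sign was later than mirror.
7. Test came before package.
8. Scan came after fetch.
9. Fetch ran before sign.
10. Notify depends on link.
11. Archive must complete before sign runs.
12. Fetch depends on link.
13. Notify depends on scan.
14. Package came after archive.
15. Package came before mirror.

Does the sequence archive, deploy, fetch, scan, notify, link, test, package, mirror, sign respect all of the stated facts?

The constraints require deploy before archive, but in the proposed sequence archive appears ahead of deploy. That one violation is enough.

no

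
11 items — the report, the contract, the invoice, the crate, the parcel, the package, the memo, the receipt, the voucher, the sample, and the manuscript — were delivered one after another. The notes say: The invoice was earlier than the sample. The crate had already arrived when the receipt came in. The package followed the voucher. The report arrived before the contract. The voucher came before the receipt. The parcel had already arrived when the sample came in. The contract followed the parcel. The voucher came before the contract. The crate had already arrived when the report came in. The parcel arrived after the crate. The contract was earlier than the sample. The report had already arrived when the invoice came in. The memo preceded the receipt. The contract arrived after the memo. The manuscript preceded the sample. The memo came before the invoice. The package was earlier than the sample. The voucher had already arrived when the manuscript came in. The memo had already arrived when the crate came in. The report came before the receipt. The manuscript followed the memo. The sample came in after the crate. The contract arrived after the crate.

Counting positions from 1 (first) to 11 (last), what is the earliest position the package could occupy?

2

The voucher must come before the package — 1 forced predecessor.
Nothing else is forced ahead of the package, so its earliest slot is position 1 + 1 = 2.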